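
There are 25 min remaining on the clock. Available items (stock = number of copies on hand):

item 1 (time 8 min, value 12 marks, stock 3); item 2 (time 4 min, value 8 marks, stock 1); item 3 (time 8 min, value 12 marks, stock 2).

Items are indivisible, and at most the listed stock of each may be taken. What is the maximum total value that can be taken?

36 marks

Best selections within time 25 and stock limits:
- 1×item 1 + 2×item 3: time 24, value 36
- 2×item 1 + 1×item 3: time 24, value 36
Best: 36 marks.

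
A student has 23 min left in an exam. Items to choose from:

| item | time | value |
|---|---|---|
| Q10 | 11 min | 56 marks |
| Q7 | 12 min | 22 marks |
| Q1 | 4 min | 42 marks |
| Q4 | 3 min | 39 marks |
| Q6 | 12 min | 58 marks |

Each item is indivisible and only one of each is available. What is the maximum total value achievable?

This is a 0/1 knapsack; check combinations near the capacity.
- Q1+Q4+Q6: time 4+3+12=19, value 42+39+58=139
- Q10+Q1+Q4: time 11+4+3=18, value 56+42+39=137
- Q10+Q6: time 11+12=23, value 56+58=114
- Q7+Q1+Q4: time 12+4+3=19, value 22+42+39=103
Best: 139 marks.

139 marks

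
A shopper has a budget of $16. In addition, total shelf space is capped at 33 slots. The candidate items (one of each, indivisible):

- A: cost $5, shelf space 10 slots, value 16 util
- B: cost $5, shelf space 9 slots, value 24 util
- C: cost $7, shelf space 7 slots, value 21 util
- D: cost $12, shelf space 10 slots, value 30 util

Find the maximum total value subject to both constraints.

45 util

Feasible sets respecting both limits:
- B+C: cost 12, shelf space 16, value 45
- A+B: cost 10, shelf space 19, value 40
- A+C: cost 12, shelf space 17, value 37
Best: 45 util.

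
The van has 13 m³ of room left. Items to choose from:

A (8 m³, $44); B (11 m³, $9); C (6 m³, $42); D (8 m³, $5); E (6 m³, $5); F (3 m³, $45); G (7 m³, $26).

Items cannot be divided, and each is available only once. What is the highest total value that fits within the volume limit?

$89

Check high-value combinations within 13 m³:
- A+F: volume 8+3=11, value 44+45=89
- C+F: volume 6+3=9, value 42+45=87
- F+G: volume 3+7=10, value 45+26=71
- C+G: volume 6+7=13, value 42+26=68
Best: $89.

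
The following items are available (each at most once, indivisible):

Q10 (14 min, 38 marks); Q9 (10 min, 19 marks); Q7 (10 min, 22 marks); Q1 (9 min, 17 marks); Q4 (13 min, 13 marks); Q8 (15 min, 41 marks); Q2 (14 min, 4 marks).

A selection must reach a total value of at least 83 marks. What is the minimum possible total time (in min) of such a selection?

38

Subsets with value ≥ 83, sorted by total time:
- Q10+Q1+Q8: time 38, value 96
- Q10+Q7+Q8: time 39, value 101
- Q10+Q9+Q8: time 39, value 98
- Q10+Q4+Q8: time 42, value 92
Minimum time: 38 min.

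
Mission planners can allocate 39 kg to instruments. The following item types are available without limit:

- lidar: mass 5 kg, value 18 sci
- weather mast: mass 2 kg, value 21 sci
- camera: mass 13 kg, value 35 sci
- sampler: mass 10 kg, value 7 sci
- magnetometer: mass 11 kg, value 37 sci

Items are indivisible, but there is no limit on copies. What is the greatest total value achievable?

Best value-per-unit is weather mast at 21/2, and filling with it alone uses mass 19×2=38. No mix of the others beats 19×21 = 399.

399 sci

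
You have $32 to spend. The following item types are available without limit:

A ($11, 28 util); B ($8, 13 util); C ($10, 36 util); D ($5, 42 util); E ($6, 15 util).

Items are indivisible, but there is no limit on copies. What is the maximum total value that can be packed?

252 util

Best value-per-unit is D at 42/5, and filling with it alone uses cost 6×5=30. No mix of the others beats 6×42 = 252.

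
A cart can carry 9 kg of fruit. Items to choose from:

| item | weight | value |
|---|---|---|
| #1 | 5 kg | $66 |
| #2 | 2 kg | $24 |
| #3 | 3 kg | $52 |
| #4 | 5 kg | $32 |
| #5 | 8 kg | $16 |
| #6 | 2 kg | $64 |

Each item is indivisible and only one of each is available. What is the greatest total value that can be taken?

This is a 0/1 knapsack; check combinations near the capacity.
- #1+#2+#6: weight 5+2+2=9, value 66+24+64=154
- #2+#3+#6: weight 2+3+2=7, value 24+52+64=140
- #1+#6: weight 5+2=7, value 66+64=130
Best: $154.

$154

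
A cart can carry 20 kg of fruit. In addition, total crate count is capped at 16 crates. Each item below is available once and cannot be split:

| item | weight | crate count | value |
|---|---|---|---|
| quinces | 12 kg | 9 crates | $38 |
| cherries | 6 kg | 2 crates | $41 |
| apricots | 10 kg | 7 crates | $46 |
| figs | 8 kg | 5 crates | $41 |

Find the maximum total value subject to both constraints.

Feasible sets respecting both limits:
- cherries+apricots: weight 16, crate count 9, value 87
- apricots+figs: weight 18, crate count 12, value 87
- cherries+figs: weight 14, crate count 7, value 82
- quinces+cherries: weight 18, crate count 11, value 79
Best: $87.

$87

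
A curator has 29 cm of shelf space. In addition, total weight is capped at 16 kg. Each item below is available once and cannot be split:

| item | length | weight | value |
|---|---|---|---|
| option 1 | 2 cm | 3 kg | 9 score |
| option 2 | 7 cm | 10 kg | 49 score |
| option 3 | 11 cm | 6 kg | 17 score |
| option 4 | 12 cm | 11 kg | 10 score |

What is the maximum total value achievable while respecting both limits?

Feasible sets respecting both limits:
- option 2+option 3: length 18, weight 16, value 66
- option 1+option 2: length 9, weight 13, value 58
- option 2: length 7, weight 10, value 49
Best: 66 score.

66 score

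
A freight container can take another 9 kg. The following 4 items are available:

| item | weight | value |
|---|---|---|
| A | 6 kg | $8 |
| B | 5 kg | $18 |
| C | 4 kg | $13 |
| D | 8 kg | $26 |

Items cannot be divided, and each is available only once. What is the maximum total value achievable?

Check high-value combinations within 9 kg:
- B+C: weight 5+4=9, value 18+13=31
- D: weight 8, value 26
- B: weight 5, value 18
Best: $31.

$31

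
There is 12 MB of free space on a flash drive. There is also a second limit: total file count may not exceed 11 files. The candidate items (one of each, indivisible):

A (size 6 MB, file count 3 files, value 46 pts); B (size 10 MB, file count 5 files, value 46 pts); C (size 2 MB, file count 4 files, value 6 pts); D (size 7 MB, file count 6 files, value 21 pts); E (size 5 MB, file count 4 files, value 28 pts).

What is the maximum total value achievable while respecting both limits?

Feasible sets respecting both limits:
- A+E: size 11, file count 7, value 74
- A+C: size 8, file count 7, value 52
- B+C: size 12, file count 9, value 52
Best: 74 pts.

74 pts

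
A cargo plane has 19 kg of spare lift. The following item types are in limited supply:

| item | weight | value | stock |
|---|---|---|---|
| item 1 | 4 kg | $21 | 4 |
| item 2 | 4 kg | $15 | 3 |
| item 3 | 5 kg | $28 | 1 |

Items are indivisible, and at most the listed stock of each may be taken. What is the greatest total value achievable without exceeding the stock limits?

Best selections within weight 19 and stock limits:
- 3×item 1 + 1×item 3: weight 17, value 91
- 2×item 1 + 1×item 2 + 1×item 3: weight 17, value 85
- 4×item 1: weight 16, value 84
- 1×item 1 + 2×item 2 + 1×item 3: weight 17, value 79
Best: $91.

$91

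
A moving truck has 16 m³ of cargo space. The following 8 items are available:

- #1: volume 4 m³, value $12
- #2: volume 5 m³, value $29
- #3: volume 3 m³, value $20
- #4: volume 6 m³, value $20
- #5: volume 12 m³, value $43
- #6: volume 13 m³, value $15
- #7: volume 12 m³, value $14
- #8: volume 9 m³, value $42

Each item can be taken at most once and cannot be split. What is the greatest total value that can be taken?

Check high-value combinations within 16 m³:
- #1+#3+#8: volume 4+3+9=16, value 12+20+42=74
- #2+#8: volume 5+9=14, value 29+42=71
- #2+#3+#4: volume 5+3+6=14, value 29+20+20=69
- #3+#5: volume 3+12=15, value 20+43=63
- #3+#8: volume 3+9=12, value 20+42=62
Best: $74.

$74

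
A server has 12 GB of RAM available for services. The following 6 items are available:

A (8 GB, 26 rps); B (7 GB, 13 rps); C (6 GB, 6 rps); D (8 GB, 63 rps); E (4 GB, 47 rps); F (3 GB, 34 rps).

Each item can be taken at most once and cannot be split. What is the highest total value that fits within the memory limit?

110 rps

Check high-value combinations within 12 GB:
- D+E: memory 8+4=12, value 63+47=110
- D+F: memory 8+3=11, value 63+34=97
- E+F: memory 4+3=7, value 47+34=81
- A+E: memory 8+4=12, value 26+47=73
- D: memory 8, value 63
Best: 110 rps.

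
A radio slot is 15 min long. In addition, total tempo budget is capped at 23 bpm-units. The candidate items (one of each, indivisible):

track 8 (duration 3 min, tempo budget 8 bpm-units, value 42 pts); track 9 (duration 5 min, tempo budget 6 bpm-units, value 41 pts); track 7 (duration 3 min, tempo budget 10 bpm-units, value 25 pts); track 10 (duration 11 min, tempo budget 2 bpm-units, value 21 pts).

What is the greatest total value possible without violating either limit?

83 pts

Feasible sets respecting both limits:
- track 8+track 9: duration 8, tempo budget 14, value 83
- track 8+track 7: duration 6, tempo budget 18, value 67
- track 9+track 7: duration 8, tempo budget 16, value 66
- track 8+track 10: duration 14, tempo budget 10, value 63
Best: 83 pts.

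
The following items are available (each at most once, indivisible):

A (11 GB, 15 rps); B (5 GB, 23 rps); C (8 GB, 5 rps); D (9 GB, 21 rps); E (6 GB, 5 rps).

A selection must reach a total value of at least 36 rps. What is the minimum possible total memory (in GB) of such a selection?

Subsets with value ≥ 36, sorted by total memory:
- B+D: memory 14, value 44
- A+B: memory 16, value 38
- B+D+E: memory 20, value 49
- A+D: memory 20, value 36
Minimum memory: 14 GB.

14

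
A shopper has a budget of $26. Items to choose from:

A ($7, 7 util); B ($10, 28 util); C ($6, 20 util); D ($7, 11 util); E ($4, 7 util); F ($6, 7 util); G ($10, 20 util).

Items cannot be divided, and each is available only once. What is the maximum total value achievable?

This is a 0/1 knapsack; check combinations near the capacity.
- B+C+G: cost 10+6+10=26, value 28+20+20=68
- B+C+E+F: cost 10+6+4+6=26, value 28+20+7+7=62
- B+C+D: cost 10+6+7=23, value 28+20+11=59
- B+C+E: cost 10+6+4=20, value 28+20+7=55
- B+C+F: cost 10+6+6=22, value 28+20+7=55
Best: 68 util.

68 util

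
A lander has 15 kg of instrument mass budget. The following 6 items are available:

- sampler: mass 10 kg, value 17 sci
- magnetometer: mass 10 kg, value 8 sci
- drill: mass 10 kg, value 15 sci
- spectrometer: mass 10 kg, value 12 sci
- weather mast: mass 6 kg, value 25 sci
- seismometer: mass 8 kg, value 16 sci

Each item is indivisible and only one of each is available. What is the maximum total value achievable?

41 sci

Check high-value combinations within 15 kg:
- weather mast+seismometer: mass 6+8=14, value 25+16=41
- weather mast: mass 6, value 25
- sampler: mass 10, value 17
Best: 41 sci.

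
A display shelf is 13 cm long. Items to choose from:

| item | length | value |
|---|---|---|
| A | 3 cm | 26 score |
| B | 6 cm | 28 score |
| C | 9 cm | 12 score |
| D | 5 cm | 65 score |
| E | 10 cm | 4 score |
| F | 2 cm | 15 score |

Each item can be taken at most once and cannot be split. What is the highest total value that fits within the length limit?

108 score

Check high-value combinations within 13 cm:
- B+D+F: length 6+5+2=13, value 28+65+15=108
- A+D+F: length 3+5+2=10, value 26+65+15=106
- B+D: length 6+5=11, value 28+65=93
- A+D: length 3+5=8, value 26+65=91
Best: 108 score.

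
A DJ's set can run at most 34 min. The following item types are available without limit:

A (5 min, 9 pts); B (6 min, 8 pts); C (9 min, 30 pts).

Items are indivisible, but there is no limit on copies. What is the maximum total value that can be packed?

99 pts

Best value-per-unit is C at 30/9; filling with it alone gives 3×30 = 90.
Optimal mix: 1×A + 3×C → duration 32, value 99.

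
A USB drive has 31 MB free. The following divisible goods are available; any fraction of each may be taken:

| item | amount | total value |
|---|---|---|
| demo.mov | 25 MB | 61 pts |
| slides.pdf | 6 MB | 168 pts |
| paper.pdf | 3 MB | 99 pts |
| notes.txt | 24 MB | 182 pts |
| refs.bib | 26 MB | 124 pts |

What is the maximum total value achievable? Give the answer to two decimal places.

433.83

Take in order of value per unit:
- paper.pdf (99/3 per unit): all 3 → value 99, running total 99.00
- slides.pdf (168/6 per unit): all 6 → value 168, running total 267.00
- notes.txt (182/24 per unit): 22 of 24 → value 22×182/24 = 166.8333, running total 433.83
Total 433.83.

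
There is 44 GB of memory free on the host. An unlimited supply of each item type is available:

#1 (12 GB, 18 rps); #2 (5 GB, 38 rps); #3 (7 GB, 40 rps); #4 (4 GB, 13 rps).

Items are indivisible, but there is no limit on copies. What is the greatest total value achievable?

Best value-per-unit is #2 at 38/5; filling with it alone gives 8×38 = 304.
Optimal mix: 8×#2 + 1×#4 → memory 44, value 317.

317 rps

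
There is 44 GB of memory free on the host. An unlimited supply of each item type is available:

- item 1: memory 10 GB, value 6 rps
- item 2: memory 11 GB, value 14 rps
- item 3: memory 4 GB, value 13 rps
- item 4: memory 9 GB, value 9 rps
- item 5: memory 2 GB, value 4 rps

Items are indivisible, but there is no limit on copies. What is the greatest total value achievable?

Best value-per-unit is item 3 at 13/4, and filling with it alone uses memory 11×4=44. No mix of the others beats 11×13 = 143.

143 rps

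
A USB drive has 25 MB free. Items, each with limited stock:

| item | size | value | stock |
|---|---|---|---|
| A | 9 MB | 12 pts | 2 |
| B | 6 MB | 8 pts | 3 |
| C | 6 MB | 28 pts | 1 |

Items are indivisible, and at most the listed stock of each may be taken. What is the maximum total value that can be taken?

52 pts

Best selections within size 25 and stock limits:
- 3×B + 1×C: size 24, value 52
- 2×A + 1×C: size 24, value 52
- 1×A + 1×B + 1×C: size 21, value 48
- 2×B + 1×C: size 18, value 44
Best: 52 pts.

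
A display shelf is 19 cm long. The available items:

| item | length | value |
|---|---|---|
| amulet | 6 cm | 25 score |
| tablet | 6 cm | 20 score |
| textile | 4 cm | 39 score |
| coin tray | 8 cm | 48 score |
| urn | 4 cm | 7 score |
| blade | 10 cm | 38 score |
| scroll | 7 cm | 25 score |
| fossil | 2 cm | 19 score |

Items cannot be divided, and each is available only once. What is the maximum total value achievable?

113 score

This is a 0/1 knapsack; check combinations near the capacity.
- textile+coin tray+urn+fossil: length 4+8+4+2=18, value 39+48+7+19=113
- amulet+textile+coin tray: length 6+4+8=18, value 25+39+48=112
- textile+coin tray+scroll: length 4+8+7=19, value 39+48+25=112
- amulet+textile+scroll+fossil: length 6+4+7+2=19, value 25+39+25+19=108
- tablet+textile+coin tray: length 6+4+8=18, value 20+39+48=107
Best: 113 score.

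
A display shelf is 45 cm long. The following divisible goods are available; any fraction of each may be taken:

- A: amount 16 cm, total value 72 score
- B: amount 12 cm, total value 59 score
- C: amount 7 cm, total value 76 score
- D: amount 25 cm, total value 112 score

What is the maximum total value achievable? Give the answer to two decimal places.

Take in order of value per unit:
- C (76/7 per unit): all 7 → value 76, running total 76.00
- B (59/12 per unit): all 12 → value 59, running total 135.00
- A (72/16 per unit): all 16 → value 72, running total 207.00
- D (112/25 per unit): 10 of 25 → value 10×112/25 = 44.8000, running total 251.80
Total 251.80.

251.80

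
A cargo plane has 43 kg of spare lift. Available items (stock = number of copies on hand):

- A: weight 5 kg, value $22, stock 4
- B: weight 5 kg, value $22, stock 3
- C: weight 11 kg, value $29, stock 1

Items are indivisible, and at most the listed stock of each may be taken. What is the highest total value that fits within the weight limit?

Best selections within weight 43 and stock limits:
- 3×A + 3×B + 1×C: weight 41, value 161
- 4×A + 2×B + 1×C: weight 41, value 161
- 4×A + 3×B: weight 35, value 154
Best: $161.

$161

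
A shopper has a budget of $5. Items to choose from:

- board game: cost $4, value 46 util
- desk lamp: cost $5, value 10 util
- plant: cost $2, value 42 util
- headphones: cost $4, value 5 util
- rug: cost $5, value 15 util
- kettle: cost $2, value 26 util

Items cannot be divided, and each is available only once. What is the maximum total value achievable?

Check high-value combinations within $5:
- plant+kettle: cost 2+2=4, value 42+26=68
- board game: cost 4, value 46
- plant: cost 2, value 42
- kettle: cost 2, value 26
- rug: cost 5, value 15
Best: 68 util.

68 util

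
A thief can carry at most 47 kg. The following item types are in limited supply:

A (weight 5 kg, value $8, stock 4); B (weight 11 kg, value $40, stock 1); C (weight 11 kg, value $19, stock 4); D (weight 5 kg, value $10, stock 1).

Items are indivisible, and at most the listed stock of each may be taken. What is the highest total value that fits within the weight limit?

$101

Top feasible selections:
- 4×A + 1×B + 1×C + 1×D: weight 47, value 101
- 1×B + 3×C: weight 44, value 97
- 1×A + 1×B + 2×C + 1×D: weight 43, value 96
Best: $101.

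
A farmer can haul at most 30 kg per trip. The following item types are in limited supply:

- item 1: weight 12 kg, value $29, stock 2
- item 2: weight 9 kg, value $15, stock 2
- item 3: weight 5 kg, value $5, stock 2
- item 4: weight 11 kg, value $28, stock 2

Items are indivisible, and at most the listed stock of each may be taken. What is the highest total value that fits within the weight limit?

$63

Best selections within weight 30 and stock limits:
- 2×item 1 + 1×item 3: weight 29, value 63
- 1×item 1 + 1×item 3 + 1×item 4: weight 28, value 62
Best: $63.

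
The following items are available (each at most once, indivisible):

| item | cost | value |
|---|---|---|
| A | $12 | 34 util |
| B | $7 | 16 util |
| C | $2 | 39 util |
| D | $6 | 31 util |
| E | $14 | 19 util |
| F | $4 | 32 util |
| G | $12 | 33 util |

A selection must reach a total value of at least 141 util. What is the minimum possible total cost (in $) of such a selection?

31

Subsets with value ≥ 141, sorted by total cost:
- A+B+C+D+F: cost 31, value 152
- B+C+D+F+G: cost 31, value 151
Minimum cost: 31 $.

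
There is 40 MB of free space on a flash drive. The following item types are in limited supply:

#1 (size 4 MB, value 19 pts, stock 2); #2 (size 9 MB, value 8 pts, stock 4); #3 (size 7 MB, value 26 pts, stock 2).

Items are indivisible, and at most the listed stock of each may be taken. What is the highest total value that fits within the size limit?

106 pts

Top feasible selections:
- 2×#1 + 2×#2 + 2×#3: size 40, value 106
- 2×#1 + 1×#2 + 2×#3: size 31, value 98
Best: 106 pts.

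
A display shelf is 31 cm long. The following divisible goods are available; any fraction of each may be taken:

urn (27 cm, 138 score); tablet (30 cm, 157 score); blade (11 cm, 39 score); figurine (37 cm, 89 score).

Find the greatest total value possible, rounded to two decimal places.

162.11

Take in order of value per unit:
- tablet (157/30 per unit): all 30 → value 157, running total 157.00
- urn (138/27 per unit): 1 of 27 → value 1×138/27 = 5.1111, running total 162.11
Total 162.11.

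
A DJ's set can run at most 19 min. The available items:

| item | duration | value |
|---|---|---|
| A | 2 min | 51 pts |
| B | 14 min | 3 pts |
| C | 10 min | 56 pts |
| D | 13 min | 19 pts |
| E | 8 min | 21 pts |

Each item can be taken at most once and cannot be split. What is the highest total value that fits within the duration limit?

107 pts

Check high-value combinations within 19 min:
- A+C: duration 2+10=12, value 51+56=107
- C+E: duration 10+8=18, value 56+21=77
- A+E: duration 2+8=10, value 51+21=72
Best: 107 pts.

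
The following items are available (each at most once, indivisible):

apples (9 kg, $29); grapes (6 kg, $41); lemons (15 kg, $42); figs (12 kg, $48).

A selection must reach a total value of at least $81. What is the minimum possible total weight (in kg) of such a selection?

Subsets with value ≥ 81, sorted by total weight:
- grapes+figs: weight 18, value 89
- grapes+lemons: weight 21, value 83
Minimum weight: 18 kg.

18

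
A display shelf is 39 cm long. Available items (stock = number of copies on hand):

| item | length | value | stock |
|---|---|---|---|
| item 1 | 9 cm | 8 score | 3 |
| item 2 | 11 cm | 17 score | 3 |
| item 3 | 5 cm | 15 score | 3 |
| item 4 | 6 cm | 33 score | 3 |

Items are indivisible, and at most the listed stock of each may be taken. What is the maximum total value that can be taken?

146 score

Best selections within length 39 and stock limits:
- 1×item 2 + 2×item 3 + 3×item 4: length 39, value 146
- 3×item 3 + 3×item 4: length 33, value 144
- 1×item 1 + 2×item 3 + 3×item 4: length 37, value 137
- 1×item 2 + 1×item 3 + 3×item 4: length 34, value 131
Best: 146 score.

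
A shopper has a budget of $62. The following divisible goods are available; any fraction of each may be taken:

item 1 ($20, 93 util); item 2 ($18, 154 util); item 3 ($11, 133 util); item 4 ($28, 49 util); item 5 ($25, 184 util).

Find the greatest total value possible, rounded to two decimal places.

508.20

Take in order of value per unit:
- item 3 (133/11 per unit): all 11 → value 133, running total 133.00
- item 2 (154/18 per unit): all 18 → value 154, running total 287.00
- item 5 (184/25 per unit): all 25 → value 184, running total 471.00
- item 1 (93/20 per unit): 8 of 20 → value 8×93/20 = 37.2000, running total 508.20
Total 508.20.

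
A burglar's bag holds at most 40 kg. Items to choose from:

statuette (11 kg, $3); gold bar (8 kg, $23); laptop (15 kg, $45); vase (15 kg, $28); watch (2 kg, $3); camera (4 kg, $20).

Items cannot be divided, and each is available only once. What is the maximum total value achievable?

$99

Check high-value combinations within 40 kg:
- gold bar+laptop+vase+watch: weight 8+15+15+2=40, value 23+45+28+3=99
- laptop+vase+watch+camera: weight 15+15+2+4=36, value 45+28+3+20=96
- gold bar+laptop+vase: weight 8+15+15=38, value 23+45+28=96
Best: $99.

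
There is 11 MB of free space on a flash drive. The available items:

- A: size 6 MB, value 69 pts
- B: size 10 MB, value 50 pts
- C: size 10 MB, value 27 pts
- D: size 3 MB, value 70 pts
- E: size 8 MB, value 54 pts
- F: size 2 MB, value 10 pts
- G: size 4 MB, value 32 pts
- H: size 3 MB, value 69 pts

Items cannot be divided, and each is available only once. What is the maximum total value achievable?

171 pts

Check high-value combinations within 11 MB:
- D+G+H: size 3+4+3=10, value 70+32+69=171
- D+F+H: size 3+2+3=8, value 70+10+69=149
- A+D+F: size 6+3+2=11, value 69+70+10=149
- A+F+H: size 6+2+3=11, value 69+10+69=148
Best: 171 pts.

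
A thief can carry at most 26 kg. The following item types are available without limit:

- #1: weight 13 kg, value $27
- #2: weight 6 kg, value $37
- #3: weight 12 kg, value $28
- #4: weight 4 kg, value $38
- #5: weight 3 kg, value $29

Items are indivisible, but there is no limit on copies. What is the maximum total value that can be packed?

Best value-per-unit is #5 at 29/3; filling with it alone gives 8×29 = 232.
Optimal mix: 2×#4 + 6×#5 → weight 26, value 250.

$250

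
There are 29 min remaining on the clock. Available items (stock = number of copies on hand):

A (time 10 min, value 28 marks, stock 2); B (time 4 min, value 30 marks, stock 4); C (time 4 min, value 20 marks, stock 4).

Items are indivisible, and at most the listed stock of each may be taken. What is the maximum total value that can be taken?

Best selections within time 29 and stock limits:
- 4×B + 3×C: time 28, value 180
- 3×B + 4×C: time 28, value 170
Best: 180 marks.

180 marks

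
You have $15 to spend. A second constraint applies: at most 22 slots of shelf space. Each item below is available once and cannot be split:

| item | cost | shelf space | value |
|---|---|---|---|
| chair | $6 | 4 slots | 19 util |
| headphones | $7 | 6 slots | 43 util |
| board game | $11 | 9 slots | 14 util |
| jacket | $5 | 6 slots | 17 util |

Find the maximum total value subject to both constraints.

Feasible sets respecting both limits:
- chair+headphones: cost 13, shelf space 10, value 62
- headphones+jacket: cost 12, shelf space 12, value 60
- headphones: cost 7, shelf space 6, value 43
- chair+jacket: cost 11, shelf space 10, value 36
Best: 62 util.

62 util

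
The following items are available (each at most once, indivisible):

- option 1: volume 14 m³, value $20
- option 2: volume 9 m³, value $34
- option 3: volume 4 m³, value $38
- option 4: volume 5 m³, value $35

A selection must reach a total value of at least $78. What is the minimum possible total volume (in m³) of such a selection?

18

Subsets with value ≥ 78, sorted by total volume:
- option 2+option 3+option 4: volume 18, value 107
- option 1+option 3+option 4: volume 23, value 93
- option 1+option 2+option 3: volume 27, value 92
- option 1+option 2+option 4: volume 28, value 89
Minimum volume: 18 m³.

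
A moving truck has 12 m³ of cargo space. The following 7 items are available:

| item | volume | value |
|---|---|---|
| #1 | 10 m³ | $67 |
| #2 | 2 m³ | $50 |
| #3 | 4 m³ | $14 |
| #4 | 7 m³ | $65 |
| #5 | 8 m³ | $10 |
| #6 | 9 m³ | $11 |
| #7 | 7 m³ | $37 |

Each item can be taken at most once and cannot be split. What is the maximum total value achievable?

$117

Check high-value combinations within 12 m³:
- #1+#2: volume 10+2=12, value 67+50=117
- #2+#4: volume 2+7=9, value 50+65=115
- #2+#7: volume 2+7=9, value 50+37=87
- #3+#4: volume 4+7=11, value 14+65=79
Best: $117.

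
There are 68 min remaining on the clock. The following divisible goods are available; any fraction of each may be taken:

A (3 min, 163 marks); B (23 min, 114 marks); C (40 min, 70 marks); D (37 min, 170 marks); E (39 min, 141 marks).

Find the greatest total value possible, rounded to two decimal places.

465.08

Take in order of value per unit:
- A (163/3 per unit): all 3 → value 163, running total 163.00
- B (114/23 per unit): all 23 → value 114, running total 277.00
- D (170/37 per unit): all 37 → value 170, running total 447.00
- E (141/39 per unit): 5 of 39 → value 5×141/39 = 18.0769, running total 465.08
Total 465.08.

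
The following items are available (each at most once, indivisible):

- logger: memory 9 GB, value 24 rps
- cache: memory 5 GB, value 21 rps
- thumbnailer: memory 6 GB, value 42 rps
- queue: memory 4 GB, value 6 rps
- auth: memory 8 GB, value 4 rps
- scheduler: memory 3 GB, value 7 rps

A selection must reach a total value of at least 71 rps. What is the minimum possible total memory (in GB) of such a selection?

Subsets with value ≥ 71, sorted by total memory:
- cache+thumbnailer+queue+scheduler: memory 18, value 76
- logger+thumbnailer+scheduler: memory 18, value 73
- logger+thumbnailer+queue: memory 19, value 72
Minimum memory: 18 GB.

18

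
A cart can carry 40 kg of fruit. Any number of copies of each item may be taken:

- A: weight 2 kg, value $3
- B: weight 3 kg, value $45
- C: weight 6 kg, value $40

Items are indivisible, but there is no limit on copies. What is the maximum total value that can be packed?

$585

Best value-per-unit is B at 45/3, and filling with it alone uses weight 13×3=39. No mix of the others beats 13×45 = 585.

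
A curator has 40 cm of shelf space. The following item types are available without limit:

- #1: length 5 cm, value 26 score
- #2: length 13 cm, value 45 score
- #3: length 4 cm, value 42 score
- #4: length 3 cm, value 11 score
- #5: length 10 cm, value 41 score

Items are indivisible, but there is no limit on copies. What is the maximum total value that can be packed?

Best value-per-unit is #3 at 42/4, and filling with it alone uses length 10×4=40. No mix of the others beats 10×42 = 420.

420 score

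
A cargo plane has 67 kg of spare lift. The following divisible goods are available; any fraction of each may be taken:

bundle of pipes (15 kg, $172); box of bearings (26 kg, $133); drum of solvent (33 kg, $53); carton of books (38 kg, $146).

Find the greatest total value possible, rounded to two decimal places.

Take in order of value per unit:
- bundle of pipes (172/15 per unit): all 15 → value 172, running total 172.00
- box of bearings (133/26 per unit): all 26 → value 133, running total 305.00
- carton of books (146/38 per unit): 26 of 38 → value 26×146/38 = 99.8947, running total 404.89
Total 404.89.

404.89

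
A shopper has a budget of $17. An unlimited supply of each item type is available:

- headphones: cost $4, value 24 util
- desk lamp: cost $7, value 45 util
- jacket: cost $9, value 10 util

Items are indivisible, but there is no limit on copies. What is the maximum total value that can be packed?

96 util

Best value-per-unit is desk lamp at 45/7; filling with it alone gives 2×45 = 90.
Optimal mix: 4×headphones → cost 16, value 96.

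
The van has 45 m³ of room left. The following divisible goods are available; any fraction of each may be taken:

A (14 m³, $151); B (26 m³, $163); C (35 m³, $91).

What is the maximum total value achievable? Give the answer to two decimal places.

327.00

Take in order of value per unit:
- A (151/14 per unit): all 14 → value 151, running total 151.00
- B (163/26 per unit): all 26 → value 163, running total 314.00
- C (91/35 per unit): 5 of 35 → value 5×91/35 = 13.0000, running total 327.00
Total 327.00.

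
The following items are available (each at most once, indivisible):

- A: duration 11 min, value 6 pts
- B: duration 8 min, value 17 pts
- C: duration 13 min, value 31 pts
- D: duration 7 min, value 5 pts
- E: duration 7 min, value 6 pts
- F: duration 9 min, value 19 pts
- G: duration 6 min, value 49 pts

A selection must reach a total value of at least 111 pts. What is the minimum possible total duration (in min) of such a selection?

36

Subsets with value ≥ 111, sorted by total duration:
- B+C+F+G: duration 36, value 116
- B+C+E+F+G: duration 43, value 122
- B+C+D+F+G: duration 43, value 121
Minimum duration: 36 min.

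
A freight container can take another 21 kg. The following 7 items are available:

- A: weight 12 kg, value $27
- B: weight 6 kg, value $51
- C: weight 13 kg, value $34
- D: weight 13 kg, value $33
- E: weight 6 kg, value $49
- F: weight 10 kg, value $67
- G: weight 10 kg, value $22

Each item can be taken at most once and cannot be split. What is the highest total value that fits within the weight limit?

$118

Check high-value combinations within 21 kg:
- B+F: weight 6+10=16, value 51+67=118
- E+F: weight 6+10=16, value 49+67=116
- B+E: weight 6+6=12, value 51+49=100
- F+G: weight 10+10=20, value 67+22=89
- B+C: weight 6+13=19, value 51+34=85
Best: $118.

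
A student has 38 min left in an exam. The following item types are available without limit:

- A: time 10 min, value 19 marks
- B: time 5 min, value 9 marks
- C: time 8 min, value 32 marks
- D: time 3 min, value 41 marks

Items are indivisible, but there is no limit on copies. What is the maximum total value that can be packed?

Best value-per-unit is D at 41/3, and filling with it alone uses time 12×3=36. No mix of the others beats 12×41 = 492.

492 marks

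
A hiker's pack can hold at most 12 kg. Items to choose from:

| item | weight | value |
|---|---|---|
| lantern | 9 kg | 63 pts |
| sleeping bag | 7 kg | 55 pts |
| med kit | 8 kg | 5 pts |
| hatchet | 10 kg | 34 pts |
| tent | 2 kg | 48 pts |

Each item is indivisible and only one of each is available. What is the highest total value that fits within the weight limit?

Check high-value combinations within 12 kg:
- lantern+tent: weight 9+2=11, value 63+48=111
- sleeping bag+tent: weight 7+2=9, value 55+48=103
- hatchet+tent: weight 10+2=12, value 34+48=82
- lantern: weight 9, value 63
- sleeping bag: weight 7, value 55
Best: 111 pts.

111 pts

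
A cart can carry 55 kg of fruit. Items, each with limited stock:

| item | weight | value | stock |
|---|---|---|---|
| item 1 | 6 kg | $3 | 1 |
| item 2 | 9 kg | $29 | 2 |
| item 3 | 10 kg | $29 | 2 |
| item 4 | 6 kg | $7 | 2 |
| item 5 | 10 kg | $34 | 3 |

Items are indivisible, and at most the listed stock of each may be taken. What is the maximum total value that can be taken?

$167

Top feasible selections:
- 2×item 2 + 1×item 4 + 3×item 5: weight 54, value 167
- 1×item 2 + 1×item 3 + 1×item 4 + 3×item 5: weight 55, value 167
- 1×item 1 + 2×item 2 + 3×item 5: weight 54, value 163
- 1×item 1 + 1×item 2 + 1×item 3 + 3×item 5: weight 55, value 163
Best: $167.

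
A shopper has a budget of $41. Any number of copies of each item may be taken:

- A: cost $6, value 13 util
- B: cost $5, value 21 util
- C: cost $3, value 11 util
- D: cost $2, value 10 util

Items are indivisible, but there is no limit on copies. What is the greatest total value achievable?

201 util

Best value-per-unit is D at 10/2; filling with it alone gives 20×10 = 200.
Optimal mix: 1×B + 18×D → cost 41, value 201.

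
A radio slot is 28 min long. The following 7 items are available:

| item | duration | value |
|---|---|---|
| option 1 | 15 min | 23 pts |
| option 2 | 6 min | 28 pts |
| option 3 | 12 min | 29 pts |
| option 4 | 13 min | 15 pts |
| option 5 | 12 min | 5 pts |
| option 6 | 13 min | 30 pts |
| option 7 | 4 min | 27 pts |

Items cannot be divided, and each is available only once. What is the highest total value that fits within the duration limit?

85 pts

Check high-value combinations within 28 min:
- option 2+option 6+option 7: duration 6+13+4=23, value 28+30+27=85
- option 2+option 3+option 7: duration 6+12+4=22, value 28+29+27=84
- option 1+option 2+option 7: duration 15+6+4=25, value 23+28+27=78
- option 2+option 4+option 7: duration 6+13+4=23, value 28+15+27=70
- option 3+option 5+option 7: duration 12+12+4=28, value 29+5+27=61
Best: 85 pts.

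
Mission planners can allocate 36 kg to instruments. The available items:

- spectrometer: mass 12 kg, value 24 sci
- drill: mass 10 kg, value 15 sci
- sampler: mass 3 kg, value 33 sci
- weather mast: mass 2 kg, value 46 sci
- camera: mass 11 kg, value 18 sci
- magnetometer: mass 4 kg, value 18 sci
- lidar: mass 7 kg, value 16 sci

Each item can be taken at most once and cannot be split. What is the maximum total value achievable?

Check high-value combinations within 36 kg:
- spectrometer+sampler+weather mast+camera+magnetometer: mass 12+3+2+11+4=32, value 24+33+46+18+18=139
- spectrometer+sampler+weather mast+magnetometer+lidar: mass 12+3+2+4+7=28, value 24+33+46+18+16=137
- spectrometer+sampler+weather mast+camera+lidar: mass 12+3+2+11+7=35, value 24+33+46+18+16=137
- spectrometer+drill+sampler+weather mast+magnetometer: mass 12+10+3+2+4=31, value 24+15+33+46+18=136
Best: 139 sci.

139 sci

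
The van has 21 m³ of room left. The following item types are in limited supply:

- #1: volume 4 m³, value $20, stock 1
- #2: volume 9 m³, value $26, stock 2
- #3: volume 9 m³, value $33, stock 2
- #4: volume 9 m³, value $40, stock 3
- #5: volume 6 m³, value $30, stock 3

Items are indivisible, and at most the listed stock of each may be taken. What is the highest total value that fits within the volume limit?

$100

Best selections within volume 21 and stock limits:
- 1×#4 + 2×#5: volume 21, value 100
- 1×#3 + 2×#5: volume 21, value 93
- 3×#5: volume 18, value 90
Best: $100.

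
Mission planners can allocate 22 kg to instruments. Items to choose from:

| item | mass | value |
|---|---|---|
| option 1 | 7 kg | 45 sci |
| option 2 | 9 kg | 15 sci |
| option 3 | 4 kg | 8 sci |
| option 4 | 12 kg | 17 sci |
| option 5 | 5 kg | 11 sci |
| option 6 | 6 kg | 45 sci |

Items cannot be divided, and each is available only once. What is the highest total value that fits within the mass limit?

Check high-value combinations within 22 kg:
- option 1+option 3+option 5+option 6: mass 7+4+5+6=22, value 45+8+11+45=109
- option 1+option 2+option 6: mass 7+9+6=22, value 45+15+45=105
- option 1+option 5+option 6: mass 7+5+6=18, value 45+11+45=101
Best: 109 sci.

109 sci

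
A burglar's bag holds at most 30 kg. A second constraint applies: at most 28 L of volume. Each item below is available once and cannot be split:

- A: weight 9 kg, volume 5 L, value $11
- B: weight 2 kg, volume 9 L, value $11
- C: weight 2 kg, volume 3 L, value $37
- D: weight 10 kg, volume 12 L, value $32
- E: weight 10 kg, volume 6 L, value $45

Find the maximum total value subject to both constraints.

$114

Feasible sets respecting both limits:
- C+D+E: weight 22, volume 21, value 114
- A+B+C+E: weight 23, volume 23, value 104
- A+C+E: weight 21, volume 14, value 93
Best: $114.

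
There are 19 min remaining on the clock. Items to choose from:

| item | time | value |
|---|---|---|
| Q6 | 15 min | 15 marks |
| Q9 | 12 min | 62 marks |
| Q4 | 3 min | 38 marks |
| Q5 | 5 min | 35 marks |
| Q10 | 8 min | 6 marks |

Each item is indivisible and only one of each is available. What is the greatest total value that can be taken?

100 marks

Check high-value combinations within 19 min:
- Q9+Q4: time 12+3=15, value 62+38=100
- Q9+Q5: time 12+5=17, value 62+35=97
- Q4+Q5+Q10: time 3+5+8=16, value 38+35+6=79
- Q4+Q5: time 3+5=8, value 38+35=73
- Q9: time 12, value 62
Best: 100 marks.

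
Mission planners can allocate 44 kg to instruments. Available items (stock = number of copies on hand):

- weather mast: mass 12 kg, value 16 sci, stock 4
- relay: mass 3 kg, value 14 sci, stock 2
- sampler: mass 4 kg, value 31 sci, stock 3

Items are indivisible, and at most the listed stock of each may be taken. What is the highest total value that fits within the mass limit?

Best selections within mass 44 and stock limits:
- 2×weather mast + 2×relay + 3×sampler: mass 42, value 153
- 2×weather mast + 1×relay + 3×sampler: mass 39, value 139
- 1×weather mast + 2×relay + 3×sampler: mass 30, value 137
Best: 153 sci.

153 sci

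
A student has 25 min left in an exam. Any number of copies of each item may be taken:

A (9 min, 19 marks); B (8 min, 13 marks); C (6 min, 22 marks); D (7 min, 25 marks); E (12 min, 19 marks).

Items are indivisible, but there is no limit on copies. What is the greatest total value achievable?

91 marks

Best value-per-unit is C at 22/6; filling with it alone gives 4×22 = 88.
Optimal mix: 3×C + 1×D → time 25, value 91.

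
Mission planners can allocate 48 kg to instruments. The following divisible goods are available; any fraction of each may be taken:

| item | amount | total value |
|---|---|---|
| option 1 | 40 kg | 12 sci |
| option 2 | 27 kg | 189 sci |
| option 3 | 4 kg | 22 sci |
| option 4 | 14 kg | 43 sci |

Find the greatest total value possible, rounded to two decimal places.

254.90

Take in order of value per unit:
- option 2 (189/27 per unit): all 27 → value 189, running total 189.00
- option 3 (22/4 per unit): all 4 → value 22, running total 211.00
- option 4 (43/14 per unit): all 14 → value 43, running total 254.00
- option 1 (12/40 per unit): 3 of 40 → value 3×12/40 = 0.9000, running total 254.90
Total 254.90.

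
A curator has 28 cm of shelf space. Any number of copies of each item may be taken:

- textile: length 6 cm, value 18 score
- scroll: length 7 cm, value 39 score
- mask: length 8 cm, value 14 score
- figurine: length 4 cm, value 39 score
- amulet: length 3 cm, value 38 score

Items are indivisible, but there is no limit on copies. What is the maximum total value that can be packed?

Best value-per-unit is amulet at 38/3; filling with it alone gives 9×38 = 342.
Optimal mix: 1×figurine + 8×amulet → length 28, value 343.

343 score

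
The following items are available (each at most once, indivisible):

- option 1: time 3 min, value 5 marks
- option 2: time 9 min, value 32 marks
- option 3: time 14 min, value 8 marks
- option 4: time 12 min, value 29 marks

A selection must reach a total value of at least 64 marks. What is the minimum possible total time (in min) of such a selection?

24

Subsets with value ≥ 64, sorted by total time:
- option 1+option 2+option 4: time 24, value 66
- option 2+option 3+option 4: time 35, value 69
- option 1+option 2+option 3+option 4: time 38, value 74
Minimum time: 24 min.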